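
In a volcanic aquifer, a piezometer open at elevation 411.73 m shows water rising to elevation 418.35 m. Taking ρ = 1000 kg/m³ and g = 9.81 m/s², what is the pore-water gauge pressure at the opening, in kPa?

Pressure head ψ = h − z = 418.35 − 411.73 = 6.62 m.
P = ρgψ = 1000 × 9.81 × 6.62 = 64942 Pa ≈ 64.9 kPa.

P ≈ 64.9 kPa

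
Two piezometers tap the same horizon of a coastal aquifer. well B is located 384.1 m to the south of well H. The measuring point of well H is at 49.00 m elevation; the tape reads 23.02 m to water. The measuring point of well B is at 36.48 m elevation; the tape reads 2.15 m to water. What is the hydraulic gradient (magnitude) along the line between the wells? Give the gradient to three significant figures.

i ≈ 0.0217

Total head at well H: h = 49.00 − 23.02 = 25.98 m.
Total head at well B: h = 36.48 − 2.15 = 34.33 m.
Head difference: h(well H) − h(well B) = 25.98 − 34.33 = -8.35 m.
Hydraulic gradient: i = |Δh| / L = 8.35 / 384.1 = 0.0217.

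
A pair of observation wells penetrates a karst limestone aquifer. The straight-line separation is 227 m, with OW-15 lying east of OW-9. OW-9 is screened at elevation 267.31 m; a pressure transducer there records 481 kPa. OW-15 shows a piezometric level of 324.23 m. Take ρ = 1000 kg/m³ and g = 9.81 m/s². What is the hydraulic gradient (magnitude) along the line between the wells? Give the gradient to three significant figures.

Pressure head at OW-9: ψ = P/(ρg) = 481×1000 / (1000 × 9.81) = 49.03 m.
Total head at OW-9: h = z + ψ = 267.31 + 49.03 = 316.34 m.
Total head at OW-15: h = 324.23 m (water level in the piezometer is the total head).
Head difference: h(OW-9) − h(OW-15) = 316.34 − 324.23 = -7.89 m.
Hydraulic gradient: i = |Δh| / L = 7.89 / 227 = 0.0348.

i ≈ 0.0348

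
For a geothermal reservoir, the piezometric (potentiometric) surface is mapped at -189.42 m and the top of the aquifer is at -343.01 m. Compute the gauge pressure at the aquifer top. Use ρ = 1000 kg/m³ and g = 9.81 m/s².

P ≈ 1510 kPa

Pressure head at the aquifer top: ψ = h − z = -189.42 − (-343.01) = 153.59 m.
P = ρgψ = 1000 × 9.81 × 153.59 = 1506718 Pa ≈ 1510 kPa.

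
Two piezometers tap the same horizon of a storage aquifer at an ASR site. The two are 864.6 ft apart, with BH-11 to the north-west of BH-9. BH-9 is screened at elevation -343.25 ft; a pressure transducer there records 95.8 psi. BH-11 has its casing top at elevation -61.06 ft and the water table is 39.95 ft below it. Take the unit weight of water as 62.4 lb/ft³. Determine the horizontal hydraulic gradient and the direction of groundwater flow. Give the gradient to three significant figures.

i ≈ 0.0245; groundwater flows toward the south-east

Pressure head at BH-9: ψ = 144·P/γ = 144 × 95.8 / 62.4 = 221.08 ft.
Total head at BH-9: h = z + ψ = -343.25 + 221.08 = -122.17 ft.
Total head at BH-11: h = -61.06 − 39.95 = -101.01 ft.
Head difference: h(BH-9) − h(BH-11) = -122.17 − (-101.01) = -21.16 ft.
Hydraulic gradient: i = |Δh| / L = 21.16 / 864.6 = 0.0245.
Flow is from higher to lower head: from BH-11 toward BH-9, i.e. toward the south-east.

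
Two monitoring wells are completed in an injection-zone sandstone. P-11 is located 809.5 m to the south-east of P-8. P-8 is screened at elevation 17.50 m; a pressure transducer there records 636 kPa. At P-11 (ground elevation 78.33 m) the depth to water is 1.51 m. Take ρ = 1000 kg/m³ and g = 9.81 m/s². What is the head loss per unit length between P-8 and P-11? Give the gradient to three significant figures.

Pressure head at P-8: ψ = P/(ρg) = 636×1000 / (1000 × 9.81) = 64.83 m.
Total head at P-8: h = z + ψ = 17.50 + 64.83 = 82.33 m.
Total head at P-11: h = 78.33 − 1.51 = 76.82 m.
Head difference: h(P-8) − h(P-11) = 82.33 − 76.82 = 5.51 m.
Hydraulic gradient: i = |Δh| / L = 5.51 / 809.5 = 0.00681.

i ≈ 0.00681 m/m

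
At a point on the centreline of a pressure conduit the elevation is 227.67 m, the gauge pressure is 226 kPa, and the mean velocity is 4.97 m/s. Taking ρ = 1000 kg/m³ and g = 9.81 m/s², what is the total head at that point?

h ≈ 251.97 m

Pressure head ψ = P/(ρg) = 226×1000 / (1000 × 9.81) = 23.04 m.
Velocity head = v²/(2g) = 4.97² / (2 × 9.81) = 1.259 m.
h = z + ψ + v²/(2g) = 227.67 + 23.04 + 1.259 = 251.97 m.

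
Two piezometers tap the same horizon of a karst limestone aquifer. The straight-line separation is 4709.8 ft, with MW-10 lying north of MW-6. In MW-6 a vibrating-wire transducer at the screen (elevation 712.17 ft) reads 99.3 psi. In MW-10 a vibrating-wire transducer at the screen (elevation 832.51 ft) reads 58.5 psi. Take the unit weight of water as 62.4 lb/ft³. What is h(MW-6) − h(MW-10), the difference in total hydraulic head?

Δh ≈ -26.19 ft

Pressure head at MW-6: ψ = 144·P/γ = 144 × 99.3 / 62.4 = 229.15 ft.
Total head at MW-6: h = z + ψ = 712.17 + 229.15 = 941.32 ft.
Pressure head at MW-10: ψ = 144·P/γ = 144 × 58.5 / 62.4 = 135.00 ft.
Total head at MW-10: h = z + ψ = 832.51 + 135.00 = 967.51 ft.
Head difference: h(MW-6) − h(MW-10) = 941.32 − 967.51 = -26.19 ft.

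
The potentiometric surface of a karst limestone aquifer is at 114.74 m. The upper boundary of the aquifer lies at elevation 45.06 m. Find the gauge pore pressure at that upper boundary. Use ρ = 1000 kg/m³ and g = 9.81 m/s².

P ≈ 684 kPa

Pressure head at the aquifer top: ψ = h − z = 114.74 − 45.06 = 69.68 m.
P = ρgψ = 1000 × 9.81 × 69.68 = 683561 Pa ≈ 684 kPa.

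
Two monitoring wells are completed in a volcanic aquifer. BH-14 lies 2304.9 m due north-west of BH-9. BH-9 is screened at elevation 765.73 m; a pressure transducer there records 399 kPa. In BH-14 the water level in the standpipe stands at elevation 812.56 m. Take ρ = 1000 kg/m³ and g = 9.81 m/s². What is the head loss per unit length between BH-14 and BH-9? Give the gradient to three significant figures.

Pressure head at BH-9: ψ = P/(ρg) = 399×1000 / (1000 × 9.81) = 40.67 m.
Total head at BH-9: h = z + ψ = 765.73 + 40.67 = 806.40 m.
Total head at BH-14: h = 812.56 m (water level in the piezometer is the total head).
Head difference: h(BH-9) − h(BH-14) = 806.40 − 812.56 = -6.16 m.
Hydraulic gradient: i = |Δh| / L = 6.16 / 2304.9 = 0.00267.

i ≈ 0.00267 m/m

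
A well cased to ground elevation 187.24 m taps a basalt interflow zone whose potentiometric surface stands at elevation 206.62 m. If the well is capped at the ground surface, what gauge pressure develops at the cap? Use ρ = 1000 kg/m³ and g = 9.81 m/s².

Head above the cap: Δh = 206.62 − 187.24 = 19.38 m.
P = ρgΔh = 1000 × 9.81 × 19.38 = 190118 Pa ≈ 190 kPa.

P ≈ 190 kPa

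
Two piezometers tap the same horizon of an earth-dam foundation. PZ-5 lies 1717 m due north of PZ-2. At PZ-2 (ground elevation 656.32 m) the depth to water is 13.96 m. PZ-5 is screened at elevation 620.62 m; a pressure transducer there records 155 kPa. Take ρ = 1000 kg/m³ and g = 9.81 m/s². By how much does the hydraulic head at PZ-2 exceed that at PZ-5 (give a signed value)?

Total head at PZ-2: h = 656.32 − 13.96 = 642.36 m.
Pressure head at PZ-5: ψ = P/(ρg) = 155×1000 / (1000 × 9.81) = 15.80 m.
Total head at PZ-5: h = z + ψ = 620.62 + 15.80 = 636.42 m.
Head difference: h(PZ-2) − h(PZ-5) = 642.36 − 636.42 = 5.94 m.

Δh ≈ 5.94 m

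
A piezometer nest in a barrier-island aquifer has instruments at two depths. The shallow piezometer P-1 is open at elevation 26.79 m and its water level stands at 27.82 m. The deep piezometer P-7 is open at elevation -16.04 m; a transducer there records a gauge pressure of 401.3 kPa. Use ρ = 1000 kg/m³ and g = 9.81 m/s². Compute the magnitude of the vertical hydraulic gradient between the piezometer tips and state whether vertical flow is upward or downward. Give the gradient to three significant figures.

|i_v| ≈ 0.0689; vertical flow is downward

Total head at P-1: h = 27.82 m (water level in the standpipe).
Pressure head at P-7: ψ = P/(ρg) = 401.3×1000 / (1000 × 9.81) = 40.91 m.
Total head at P-7: h = z + ψ = -16.04 + 40.91 = 24.87 m.
Δh = h(P-1) − h(P-7) = 27.82 − 24.87 = 2.95 m.
Vertical separation Δz = 26.79 − (-16.04) = 42.83 m.
|i_v| = |Δh| / Δz = 2.95 / 42.83 = 0.0689.
Head is higher in the shallow piezometer, so vertical flow is downward (recharge condition).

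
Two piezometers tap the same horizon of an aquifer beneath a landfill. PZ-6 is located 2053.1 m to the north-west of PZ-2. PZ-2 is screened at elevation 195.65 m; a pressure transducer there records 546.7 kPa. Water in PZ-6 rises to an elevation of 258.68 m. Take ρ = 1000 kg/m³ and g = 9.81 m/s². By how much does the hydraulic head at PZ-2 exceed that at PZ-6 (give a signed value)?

Pressure head at PZ-2: ψ = P/(ρg) = 546.7×1000 / (1000 × 9.81) = 55.73 m.
Total head at PZ-2: h = z + ψ = 195.65 + 55.73 = 251.38 m.
Total head at PZ-6: h = 258.68 m (water level in the piezometer is the total head).
Head difference: h(PZ-2) − h(PZ-6) = 251.38 − 258.68 = -7.30 m.

Δh ≈ -7.30 m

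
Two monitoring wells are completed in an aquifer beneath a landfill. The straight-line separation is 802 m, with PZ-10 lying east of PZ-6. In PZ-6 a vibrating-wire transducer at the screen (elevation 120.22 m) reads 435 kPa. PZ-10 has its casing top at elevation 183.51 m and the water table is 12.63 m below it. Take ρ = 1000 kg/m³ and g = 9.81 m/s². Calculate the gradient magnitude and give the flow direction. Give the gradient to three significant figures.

i ≈ 0.00788; groundwater flows toward the west

Pressure head at PZ-6: ψ = P/(ρg) = 435×1000 / (1000 × 9.81) = 44.34 m.
Total head at PZ-6: h = z + ψ = 120.22 + 44.34 = 164.56 m.
Total head at PZ-10: h = 183.51 − 12.63 = 170.88 m.
Head difference: h(PZ-6) − h(PZ-10) = 164.56 − 170.88 = -6.32 m.
Hydraulic gradient: i = |Δh| / L = 6.32 / 802 = 0.00788.
Flow is from higher to lower head: from PZ-10 toward PZ-6, i.e. toward the west.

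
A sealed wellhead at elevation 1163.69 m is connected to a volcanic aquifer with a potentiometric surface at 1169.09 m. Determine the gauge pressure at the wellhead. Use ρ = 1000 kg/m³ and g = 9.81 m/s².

P ≈ 53.0 kPa

Head above the cap: Δh = 1169.09 − 1163.69 = 5.40 m.
P = ρgΔh = 1000 × 9.81 × 5.40 = 52974 Pa ≈ 53.0 kPa.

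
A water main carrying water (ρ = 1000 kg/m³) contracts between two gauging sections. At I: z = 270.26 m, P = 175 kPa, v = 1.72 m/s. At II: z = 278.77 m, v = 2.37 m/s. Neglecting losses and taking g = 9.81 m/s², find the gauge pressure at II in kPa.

Pressure head at I: ψ₁ = P₁/(ρg) = 175×1000 / (1000 × 9.81) = 17.84 m.
Velocity heads: v₁²/2g = 1.72²/19.62 = 0.151 m; v₂²/2g = 2.37²/19.62 = 0.286 m.
Total head H = z₁ + ψ₁ + v₁²/2g = 270.26 + 17.84 + 0.151 = 288.25 m.
ψ₂ = H − z₂ − v₂²/2g = 288.25 − 278.77 − 0.286 = 9.19 m.
P₂ = ρgψ₂ = 1000 × 9.81 × 9.19 ≈ 90.2 kPa.

P₂ ≈ 90.2 kPa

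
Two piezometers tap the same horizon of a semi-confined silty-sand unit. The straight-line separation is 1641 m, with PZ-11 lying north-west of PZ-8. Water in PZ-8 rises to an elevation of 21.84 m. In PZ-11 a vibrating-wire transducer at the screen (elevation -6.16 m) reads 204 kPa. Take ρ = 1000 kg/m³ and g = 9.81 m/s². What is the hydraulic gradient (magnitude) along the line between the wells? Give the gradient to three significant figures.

Total head at PZ-8: h = 21.84 m (water level in the piezometer is the total head).
Pressure head at PZ-11: ψ = P/(ρg) = 204×1000 / (1000 × 9.81) = 20.80 m.
Total head at PZ-11: h = z + ψ = -6.16 + 20.80 = 14.64 m.
Head difference: h(PZ-8) − h(PZ-11) = 21.84 − 14.64 = 7.20 m.
Hydraulic gradient: i = |Δh| / L = 7.20 / 1641 = 0.00439.

i ≈ 0.00439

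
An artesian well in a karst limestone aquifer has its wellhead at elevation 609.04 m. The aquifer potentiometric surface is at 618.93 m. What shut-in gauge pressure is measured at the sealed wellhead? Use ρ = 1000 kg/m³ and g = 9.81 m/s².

P ≈ 97.0 kPa

Head above the cap: Δh = 618.93 − 609.04 = 9.89 m.
P = ρgΔh = 1000 × 9.81 × 9.89 = 97021 Pa ≈ 97.0 kPa.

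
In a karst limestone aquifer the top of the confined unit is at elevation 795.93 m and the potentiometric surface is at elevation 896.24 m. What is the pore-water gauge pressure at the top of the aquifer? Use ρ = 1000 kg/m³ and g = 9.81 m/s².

P ≈ 984 kPa

Pressure head at the aquifer top: ψ = h − z = 896.24 − 795.93 = 100.31 m.
P = ρgψ = 1000 × 9.81 × 100.31 = 984041 Pa ≈ 984 kPa.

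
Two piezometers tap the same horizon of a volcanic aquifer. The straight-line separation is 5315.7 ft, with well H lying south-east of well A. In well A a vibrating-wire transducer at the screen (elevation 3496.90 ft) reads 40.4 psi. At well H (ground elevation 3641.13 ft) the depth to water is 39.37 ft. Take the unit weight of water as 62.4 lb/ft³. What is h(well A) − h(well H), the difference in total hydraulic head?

Pressure head at well A: ψ = 144·P/γ = 144 × 40.4 / 62.4 = 93.23 ft.
Total head at well A: h = z + ψ = 3496.90 + 93.23 = 3590.13 ft.
Total head at well H: h = 3641.13 − 39.37 = 3601.76 ft.
Head difference: h(well A) − h(well H) = 3590.13 − 3601.76 = -11.63 ft.

Δh ≈ -11.63 ft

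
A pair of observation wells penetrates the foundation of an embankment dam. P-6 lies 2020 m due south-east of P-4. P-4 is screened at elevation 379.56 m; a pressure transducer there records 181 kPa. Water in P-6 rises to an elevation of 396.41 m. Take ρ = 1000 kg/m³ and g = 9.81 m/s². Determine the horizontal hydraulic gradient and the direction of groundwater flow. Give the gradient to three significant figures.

i ≈ 0.000792; groundwater flows toward the south-east

Pressure head at P-4: ψ = P/(ρg) = 181×1000 / (1000 × 9.81) = 18.45 m.
Total head at P-4: h = z + ψ = 379.56 + 18.45 = 398.01 m.
Total head at P-6: h = 396.41 m (water level in the piezometer is the total head).
Head difference: h(P-4) − h(P-6) = 398.01 − 396.41 = 1.60 m.
Hydraulic gradient: i = |Δh| / L = 1.60 / 2020 = 0.000792.
Flow is from higher to lower head: from P-4 toward P-6, i.e. toward the south-east.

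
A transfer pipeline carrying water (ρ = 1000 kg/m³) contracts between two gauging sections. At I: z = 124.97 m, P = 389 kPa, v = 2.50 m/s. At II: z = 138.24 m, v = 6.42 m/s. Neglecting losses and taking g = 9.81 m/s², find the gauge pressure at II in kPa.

Pressure head at I: ψ₁ = P₁/(ρg) = 389×1000 / (1000 × 9.81) = 39.65 m.
Velocity heads: v₁²/2g = 2.50²/19.62 = 0.319 m; v₂²/2g = 6.42²/19.62 = 2.101 m.
Total head H = z₁ + ψ₁ + v₁²/2g = 124.97 + 39.65 + 0.319 = 164.94 m.
ψ₂ = H − z₂ − v₂²/2g = 164.94 − 138.24 − 2.101 = 24.60 m.
P₂ = ρgψ₂ = 1000 × 9.81 × 24.60 ≈ 241 kPa.

P₂ ≈ 241 kPa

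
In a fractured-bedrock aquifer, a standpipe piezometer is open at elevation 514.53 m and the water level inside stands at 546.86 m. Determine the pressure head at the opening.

ψ ≈ 32.33 m

Total head h = 546.86 m (the water-surface elevation in the piezometer).
Pressure head ψ = h − z = 546.86 − 514.53 = 32.33 m.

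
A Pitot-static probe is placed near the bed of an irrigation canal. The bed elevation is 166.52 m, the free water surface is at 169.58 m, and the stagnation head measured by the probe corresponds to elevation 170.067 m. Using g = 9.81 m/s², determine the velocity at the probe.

Near the bed, under hydrostatic conditions, the piezometric head (z + ψ) equals the free-surface elevation, 169.58 m.
Velocity head = total − piezometric = 170.067 − 169.58 = 0.487 m.
v = √(2g·h_v) = √(2 × 9.81 × 0.487) = 3.09 m/s.

v ≈ 3.09 m/s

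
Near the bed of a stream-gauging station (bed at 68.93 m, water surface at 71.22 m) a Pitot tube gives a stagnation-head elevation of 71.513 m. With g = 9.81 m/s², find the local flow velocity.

v ≈ 2.40 m/s

Near the bed, under hydrostatic conditions, the piezometric head (z + ψ) equals the free-surface elevation, 71.22 m.
Velocity head = total − piezometric = 71.513 − 71.22 = 0.293 m.
v = √(2g·h_v) = √(2 × 9.81 × 0.293) = 2.40 m/s.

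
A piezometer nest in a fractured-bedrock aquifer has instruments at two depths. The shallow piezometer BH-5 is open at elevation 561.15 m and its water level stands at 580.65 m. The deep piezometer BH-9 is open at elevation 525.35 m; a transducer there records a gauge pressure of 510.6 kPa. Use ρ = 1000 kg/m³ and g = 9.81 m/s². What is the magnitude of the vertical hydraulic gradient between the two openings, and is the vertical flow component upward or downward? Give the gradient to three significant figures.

Total head at BH-5: h = 580.65 m (water level in the standpipe).
Pressure head at BH-9: ψ = P/(ρg) = 510.6×1000 / (1000 × 9.81) = 52.05 m.
Total head at BH-9: h = z + ψ = 525.35 + 52.05 = 577.40 m.
Δh = h(BH-5) − h(BH-9) = 580.65 − 577.40 = 3.25 m.
Vertical separation Δz = 561.15 − 525.35 = 35.80 m.
|i_v| = |Δh| / Δz = 3.25 / 35.80 = 0.0908.
Head is higher in the shallow piezometer, so vertical flow is downward (recharge condition).

|i_v| ≈ 0.0908; vertical flow is downward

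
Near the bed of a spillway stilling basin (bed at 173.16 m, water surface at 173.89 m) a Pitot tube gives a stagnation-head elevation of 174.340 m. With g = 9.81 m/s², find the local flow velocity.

Near the bed, under hydrostatic conditions, the piezometric head (z + ψ) equals the free-surface elevation, 173.89 m.
Velocity head = total − piezometric = 174.340 − 173.89 = 0.450 m.
v = √(2g·h_v) = √(2 × 9.81 × 0.450) = 2.97 m/s.

v ≈ 2.97 m/s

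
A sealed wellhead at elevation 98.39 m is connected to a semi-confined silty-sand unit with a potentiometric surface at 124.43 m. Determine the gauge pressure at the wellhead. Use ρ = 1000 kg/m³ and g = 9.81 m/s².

P ≈ 255 kPa

Head above the cap: Δh = 124.43 − 98.39 = 26.04 m.
P = ρgΔh = 1000 × 9.81 × 26.04 = 255452 Pa ≈ 255 kPa.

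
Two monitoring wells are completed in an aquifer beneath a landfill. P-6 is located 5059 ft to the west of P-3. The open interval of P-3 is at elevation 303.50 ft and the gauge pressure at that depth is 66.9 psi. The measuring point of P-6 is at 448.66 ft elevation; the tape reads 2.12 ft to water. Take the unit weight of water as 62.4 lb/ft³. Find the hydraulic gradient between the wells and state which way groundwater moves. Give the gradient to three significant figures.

i ≈ 0.00224; groundwater flows toward the west

Pressure head at P-3: ψ = 144·P/γ = 144 × 66.9 / 62.4 = 154.38 ft.
Total head at P-3: h = z + ψ = 303.50 + 154.38 = 457.88 ft.
Total head at P-6: h = 448.66 − 2.12 = 446.54 ft.
Head difference: h(P-3) − h(P-6) = 457.88 − 446.54 = 11.34 ft.
Hydraulic gradient: i = |Δh| / L = 11.34 / 5059 = 0.00224.
Flow is from higher to lower head: from P-3 toward P-6, i.e. toward the west.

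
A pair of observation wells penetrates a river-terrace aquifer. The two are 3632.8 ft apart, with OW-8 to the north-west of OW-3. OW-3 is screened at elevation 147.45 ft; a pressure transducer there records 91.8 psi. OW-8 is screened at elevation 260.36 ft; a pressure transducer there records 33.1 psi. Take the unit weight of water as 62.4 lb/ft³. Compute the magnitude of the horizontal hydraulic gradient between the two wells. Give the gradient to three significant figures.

Pressure head at OW-3: ψ = 144·P/γ = 144 × 91.8 / 62.4 = 211.85 ft.
Total head at OW-3: h = z + ψ = 147.45 + 211.85 = 359.30 ft.
Pressure head at OW-8: ψ = 144·P/γ = 144 × 33.1 / 62.4 = 76.38 ft.
Total head at OW-8: h = z + ψ = 260.36 + 76.38 = 336.74 ft.
Head difference: h(OW-3) − h(OW-8) = 359.30 − 336.74 = 22.56 ft.
Hydraulic gradient: i = |Δh| / L = 22.56 / 3632.8 = 0.00621.

i ≈ 0.00621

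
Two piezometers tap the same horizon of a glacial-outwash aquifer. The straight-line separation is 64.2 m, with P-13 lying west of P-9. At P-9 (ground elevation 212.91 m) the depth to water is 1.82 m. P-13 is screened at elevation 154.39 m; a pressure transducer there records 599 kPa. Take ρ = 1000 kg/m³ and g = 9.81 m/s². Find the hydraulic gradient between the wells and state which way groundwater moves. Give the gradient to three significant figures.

Total head at P-9: h = 212.91 − 1.82 = 211.09 m.
Pressure head at P-13: ψ = P/(ρg) = 599×1000 / (1000 × 9.81) = 61.06 m.
Total head at P-13: h = z + ψ = 154.39 + 61.06 = 215.45 m.
Head difference: h(P-9) − h(P-13) = 211.09 − 215.45 = -4.36 m.
Hydraulic gradient: i = |Δh| / L = 4.36 / 64.2 = 0.0679.
Flow is from higher to lower head: from P-13 toward P-9, i.e. toward the east.

i ≈ 0.0679; groundwater flows toward the east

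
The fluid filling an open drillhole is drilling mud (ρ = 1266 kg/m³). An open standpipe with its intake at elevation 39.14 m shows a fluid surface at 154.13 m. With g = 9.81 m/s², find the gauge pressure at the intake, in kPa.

P ≈ 1430 kPa

Pressure head ψ = h − z = 154.13 − 39.14 = 114.99 m.
P = ρgψ = 1266 × 9.81 × 114.99 = 1428114 Pa ≈ 1430 kPa.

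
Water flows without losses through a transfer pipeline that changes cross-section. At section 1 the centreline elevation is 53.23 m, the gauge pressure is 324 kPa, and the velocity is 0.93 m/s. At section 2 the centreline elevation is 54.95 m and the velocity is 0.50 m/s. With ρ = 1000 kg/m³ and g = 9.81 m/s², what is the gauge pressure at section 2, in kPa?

Pressure head at 1: ψ₁ = P₁/(ρg) = 324×1000 / (1000 × 9.81) = 33.03 m.
Velocity heads: v₁²/2g = 0.93²/19.62 = 0.044 m; v₂²/2g = 0.50²/19.62 = 0.013 m.
Total head H = z₁ + ψ₁ + v₁²/2g = 53.23 + 33.03 + 0.044 = 86.30 m.
ψ₂ = H − z₂ − v₂²/2g = 86.30 − 54.95 − 0.013 = 31.34 m.
P₂ = ρgψ₂ = 1000 × 9.81 × 31.34 ≈ 307 kPa.

P₂ ≈ 307 kPa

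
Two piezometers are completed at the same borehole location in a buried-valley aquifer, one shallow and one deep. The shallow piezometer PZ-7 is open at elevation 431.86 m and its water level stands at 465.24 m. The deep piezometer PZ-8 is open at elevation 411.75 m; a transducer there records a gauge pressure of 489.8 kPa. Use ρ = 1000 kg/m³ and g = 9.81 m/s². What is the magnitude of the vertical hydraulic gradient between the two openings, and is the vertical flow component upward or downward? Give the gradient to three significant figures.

Total head at PZ-7: h = 465.24 m (water level in the standpipe).
Pressure head at PZ-8: ψ = P/(ρg) = 489.8×1000 / (1000 × 9.81) = 49.93 m.
Total head at PZ-8: h = z + ψ = 411.75 + 49.93 = 461.68 m.
Δh = h(PZ-7) − h(PZ-8) = 465.24 − 461.68 = 3.56 m.
Vertical separation Δz = 431.86 − 411.75 = 20.11 m.
|i_v| = |Δh| / Δz = 3.56 / 20.11 = 0.177.
Head is higher in the shallow piezometer, so vertical flow is downward (recharge condition).

|i_v| ≈ 0.177; vertical flow is downward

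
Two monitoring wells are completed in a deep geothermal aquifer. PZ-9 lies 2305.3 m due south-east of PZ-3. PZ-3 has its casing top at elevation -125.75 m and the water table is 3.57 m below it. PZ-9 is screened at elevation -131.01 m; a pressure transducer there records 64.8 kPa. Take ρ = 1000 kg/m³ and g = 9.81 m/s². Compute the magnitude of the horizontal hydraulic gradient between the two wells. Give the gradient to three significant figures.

i ≈ 0.00213

Total head at PZ-3: h = -125.75 − 3.57 = -129.32 m.
Pressure head at PZ-9: ψ = P/(ρg) = 64.8×1000 / (1000 × 9.81) = 6.61 m.
Total head at PZ-9: h = z + ψ = -131.01 + 6.61 = -124.40 m.
Head difference: h(PZ-3) − h(PZ-9) = -129.32 − (-124.40) = -4.92 m.
Hydraulic gradient: i = |Δh| / L = 4.92 / 2305.3 = 0.00213.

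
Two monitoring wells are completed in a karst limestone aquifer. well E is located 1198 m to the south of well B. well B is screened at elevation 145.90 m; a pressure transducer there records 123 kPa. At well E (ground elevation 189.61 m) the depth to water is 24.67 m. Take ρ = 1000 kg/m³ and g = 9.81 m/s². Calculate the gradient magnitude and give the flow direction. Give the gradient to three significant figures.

Pressure head at well B: ψ = P/(ρg) = 123×1000 / (1000 × 9.81) = 12.54 m.
Total head at well B: h = z + ψ = 145.90 + 12.54 = 158.44 m.
Total head at well E: h = 189.61 − 24.67 = 164.94 m.
Head difference: h(well B) − h(well E) = 158.44 − 164.94 = -6.50 m.
Hydraulic gradient: i = |Δh| / L = 6.50 / 1198 = 0.00543.
Flow is from higher to lower head: from well E toward well B, i.e. toward the north.

i ≈ 0.00543; groundwater flows toward the north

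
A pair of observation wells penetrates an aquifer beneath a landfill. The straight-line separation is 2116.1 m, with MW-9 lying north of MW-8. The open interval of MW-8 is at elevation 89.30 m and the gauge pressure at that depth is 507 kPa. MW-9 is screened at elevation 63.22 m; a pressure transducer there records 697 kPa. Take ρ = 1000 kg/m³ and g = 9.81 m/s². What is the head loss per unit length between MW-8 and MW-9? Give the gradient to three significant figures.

Pressure head at MW-8: ψ = P/(ρg) = 507×1000 / (1000 × 9.81) = 51.68 m.
Total head at MW-8: h = z + ψ = 89.30 + 51.68 = 140.98 m.
Pressure head at MW-9: ψ = P/(ρg) = 697×1000 / (1000 × 9.81) = 71.05 m.
Total head at MW-9: h = z + ψ = 63.22 + 71.05 = 134.27 m.
Head difference: h(MW-8) − h(MW-9) = 140.98 − 134.27 = 6.71 m.
Hydraulic gradient: i = |Δh| / L = 6.71 / 2116.1 = 0.00317.

i ≈ 0.00317 m/m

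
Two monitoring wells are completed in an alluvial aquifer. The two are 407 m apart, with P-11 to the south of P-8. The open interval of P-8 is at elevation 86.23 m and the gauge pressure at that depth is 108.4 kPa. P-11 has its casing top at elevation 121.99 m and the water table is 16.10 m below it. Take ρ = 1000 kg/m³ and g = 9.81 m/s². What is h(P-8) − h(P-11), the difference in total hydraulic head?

Δh ≈ -8.61 m

Pressure head at P-8: ψ = P/(ρg) = 108.4×1000 / (1000 × 9.81) = 11.05 m.
Total head at P-8: h = z + ψ = 86.23 + 11.05 = 97.28 m.
Total head at P-11: h = 121.99 − 16.10 = 105.89 m.
Head difference: h(P-8) − h(P-11) = 97.28 − 105.89 = -8.61 m.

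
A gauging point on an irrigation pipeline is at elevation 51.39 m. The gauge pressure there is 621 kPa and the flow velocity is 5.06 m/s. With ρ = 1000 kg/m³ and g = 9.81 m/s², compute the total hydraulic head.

Pressure head ψ = P/(ρg) = 621×1000 / (1000 × 9.81) = 63.30 m.
Velocity head = v²/(2g) = 5.06² / (2 × 9.81) = 1.305 m.
h = z + ψ + v²/(2g) = 51.39 + 63.30 + 1.305 = 116.00 m.

h ≈ 116.00 m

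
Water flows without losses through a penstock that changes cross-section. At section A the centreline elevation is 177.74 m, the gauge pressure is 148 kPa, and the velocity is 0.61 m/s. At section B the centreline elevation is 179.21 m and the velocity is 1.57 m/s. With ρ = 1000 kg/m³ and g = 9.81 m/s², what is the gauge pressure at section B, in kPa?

Pressure head at A: ψ₁ = P₁/(ρg) = 148×1000 / (1000 × 9.81) = 15.09 m.
Velocity heads: v₁²/2g = 0.61²/19.62 = 0.019 m; v₂²/2g = 1.57²/19.62 = 0.126 m.
Total head H = z₁ + ψ₁ + v₁²/2g = 177.74 + 15.09 + 0.019 = 192.85 m.
ψ₂ = H − z₂ − v₂²/2g = 192.85 − 179.21 − 0.126 = 13.51 m.
P₂ = ρgψ₂ = 1000 × 9.81 × 13.51 ≈ 133 kPa.

P₂ ≈ 133 kPa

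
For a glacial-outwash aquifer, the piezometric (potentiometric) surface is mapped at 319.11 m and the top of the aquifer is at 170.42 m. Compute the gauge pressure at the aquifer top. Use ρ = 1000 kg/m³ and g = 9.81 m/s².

Pressure head at the aquifer top: ψ = h − z = 319.11 − 170.42 = 148.69 m.
P = ρgψ = 1000 × 9.81 × 148.69 = 1458649 Pa ≈ 1460 kPa.

P ≈ 1460 kPa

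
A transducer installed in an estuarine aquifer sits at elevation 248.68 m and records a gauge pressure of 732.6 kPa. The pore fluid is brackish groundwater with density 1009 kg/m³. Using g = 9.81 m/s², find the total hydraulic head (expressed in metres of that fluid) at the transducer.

ψ = P/(ρg) = 732.6×1000 / (1009 × 9.81) = 74.01 m.
h = z + ψ = 248.68 + 74.01 = 322.69 m.

h ≈ 322.69 m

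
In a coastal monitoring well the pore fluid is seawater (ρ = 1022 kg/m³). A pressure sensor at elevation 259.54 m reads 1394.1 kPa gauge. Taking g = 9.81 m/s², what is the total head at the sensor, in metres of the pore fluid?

h ≈ 398.59 m

ψ = P/(ρg) = 1394.1×1000 / (1022 × 9.81) = 139.05 m.
h = z + ψ = 259.54 + 139.05 = 398.59 m.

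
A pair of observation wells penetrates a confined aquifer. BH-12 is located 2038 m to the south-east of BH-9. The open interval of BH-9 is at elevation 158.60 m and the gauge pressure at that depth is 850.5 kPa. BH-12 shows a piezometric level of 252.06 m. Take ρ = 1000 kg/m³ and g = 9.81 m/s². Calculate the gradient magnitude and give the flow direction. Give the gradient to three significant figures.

Pressure head at BH-9: ψ = P/(ρg) = 850.5×1000 / (1000 × 9.81) = 86.70 m.
Total head at BH-9: h = z + ψ = 158.60 + 86.70 = 245.30 m.
Total head at BH-12: h = 252.06 m (water level in the piezometer is the total head).
Head difference: h(BH-9) − h(BH-12) = 245.30 − 252.06 = -6.76 m.
Hydraulic gradient: i = |Δh| / L = 6.76 / 2038 = 0.00332.
Flow is from higher to lower head: from BH-12 toward BH-9, i.e. toward the north-west.

i ≈ 0.00332; groundwater flows toward the north-west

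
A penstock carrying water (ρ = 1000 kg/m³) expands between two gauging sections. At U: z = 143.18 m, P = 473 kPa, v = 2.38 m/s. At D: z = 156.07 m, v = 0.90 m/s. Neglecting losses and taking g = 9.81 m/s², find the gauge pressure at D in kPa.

Pressure head at U: ψ₁ = P₁/(ρg) = 473×1000 / (1000 × 9.81) = 48.22 m.
Velocity heads: v₁²/2g = 2.38²/19.62 = 0.289 m; v₂²/2g = 0.90²/19.62 = 0.041 m.
Total head H = z₁ + ψ₁ + v₁²/2g = 143.18 + 48.22 + 0.289 = 191.69 m.
ψ₂ = H − z₂ − v₂²/2g = 191.69 − 156.07 − 0.041 = 35.58 m.
P₂ = ρgψ₂ = 1000 × 9.81 × 35.58 ≈ 349 kPa.

P₂ ≈ 349 kPa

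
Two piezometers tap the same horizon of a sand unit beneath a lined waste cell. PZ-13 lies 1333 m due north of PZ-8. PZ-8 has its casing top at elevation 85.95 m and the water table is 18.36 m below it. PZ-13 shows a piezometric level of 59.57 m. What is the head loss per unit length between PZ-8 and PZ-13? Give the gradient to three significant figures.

Total head at PZ-8: h = 85.95 − 18.36 = 67.59 m.
Total head at PZ-13: h = 59.57 m (water level in the piezometer is the total head).
Head difference: h(PZ-8) − h(PZ-13) = 67.59 − 59.57 = 8.02 m.
Hydraulic gradient: i = |Δh| / L = 8.02 / 1333 = 0.00602.

i ≈ 0.00602 m/m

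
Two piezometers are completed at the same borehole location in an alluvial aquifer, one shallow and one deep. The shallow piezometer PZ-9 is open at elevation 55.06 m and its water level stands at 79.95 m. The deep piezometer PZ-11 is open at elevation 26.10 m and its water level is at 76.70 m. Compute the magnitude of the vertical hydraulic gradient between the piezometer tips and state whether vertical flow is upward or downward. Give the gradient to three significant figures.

|i_v| ≈ 0.112; vertical flow is downward

Total head at PZ-9: h = 79.95 m (water level in the standpipe).
Total head at PZ-11: h = 76.70 m.
Δh = h(PZ-9) − h(PZ-11) = 79.95 − 76.70 = 3.25 m.
Vertical separation Δz = 55.06 − 26.10 = 28.96 m.
|i_v| = |Δh| / Δz = 3.25 / 28.96 = 0.112.
Head is higher in the shallow piezometer, so vertical flow is downward (recharge condition).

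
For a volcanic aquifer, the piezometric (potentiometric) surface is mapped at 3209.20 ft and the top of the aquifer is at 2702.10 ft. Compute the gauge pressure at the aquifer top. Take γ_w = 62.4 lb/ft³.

P ≈ 220 psi

Pressure head at the aquifer top: ψ = h − z = 3209.20 − 2702.10 = 507.10 ft.
P = γψ/144 = 62.4 × 507.10 / 144 = 220 psi.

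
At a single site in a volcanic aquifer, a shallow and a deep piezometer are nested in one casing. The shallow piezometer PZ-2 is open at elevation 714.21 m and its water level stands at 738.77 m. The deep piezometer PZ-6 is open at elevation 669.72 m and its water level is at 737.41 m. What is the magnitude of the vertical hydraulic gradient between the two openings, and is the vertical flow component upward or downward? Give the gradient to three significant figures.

|i_v| ≈ 0.0306; vertical flow is downward

Total head at PZ-2: h = 738.77 m (water level in the standpipe).
Total head at PZ-6: h = 737.41 m.
Δh = h(PZ-2) − h(PZ-6) = 738.77 − 737.41 = 1.36 m.
Vertical separation Δz = 714.21 − 669.72 = 44.49 m.
|i_v| = |Δh| / Δz = 1.36 / 44.49 = 0.0306.
Head is higher in the shallow piezometer, so vertical flow is downward (recharge condition).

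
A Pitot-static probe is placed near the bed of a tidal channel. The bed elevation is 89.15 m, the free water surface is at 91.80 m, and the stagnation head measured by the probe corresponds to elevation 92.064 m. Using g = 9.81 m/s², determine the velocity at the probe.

v ≈ 2.28 m/s

Near the bed, under hydrostatic conditions, the piezometric head (z + ψ) equals the free-surface elevation, 91.80 m.
Velocity head = total − piezometric = 92.064 − 91.80 = 0.264 m.
v = √(2g·h_v) = √(2 × 9.81 × 0.264) = 2.28 m/s.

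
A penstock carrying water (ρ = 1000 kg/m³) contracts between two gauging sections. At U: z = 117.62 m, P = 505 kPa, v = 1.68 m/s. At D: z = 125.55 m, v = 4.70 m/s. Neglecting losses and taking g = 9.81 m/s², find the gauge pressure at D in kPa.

P₂ ≈ 418 kPa

Pressure head at U: ψ₁ = P₁/(ρg) = 505×1000 / (1000 × 9.81) = 51.48 m.
Velocity heads: v₁²/2g = 1.68²/19.62 = 0.144 m; v₂²/2g = 4.70²/19.62 = 1.126 m.
Total head H = z₁ + ψ₁ + v₁²/2g = 117.62 + 51.48 + 0.144 = 169.24 m.
ψ₂ = H − z₂ − v₂²/2g = 169.24 − 125.55 − 1.126 = 42.56 m.
P₂ = ρgψ₂ = 1000 × 9.81 × 42.56 ≈ 418 kPa.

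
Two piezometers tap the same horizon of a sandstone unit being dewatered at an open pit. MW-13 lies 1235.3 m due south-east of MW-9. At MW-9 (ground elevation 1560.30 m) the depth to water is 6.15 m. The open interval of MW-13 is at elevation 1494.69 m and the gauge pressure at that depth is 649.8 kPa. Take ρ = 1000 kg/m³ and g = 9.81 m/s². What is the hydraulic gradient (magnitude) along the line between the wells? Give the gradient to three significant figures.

Total head at MW-9: h = 1560.30 − 6.15 = 1554.15 m.
Pressure head at MW-13: ψ = P/(ρg) = 649.8×1000 / (1000 × 9.81) = 66.24 m.
Total head at MW-13: h = z + ψ = 1494.69 + 66.24 = 1560.93 m.
Head difference: h(MW-9) − h(MW-13) = 1554.15 − 1560.93 = -6.78 m.
Hydraulic gradient: i = |Δh| / L = 6.78 / 1235.3 = 0.00549.

i ≈ 0.00549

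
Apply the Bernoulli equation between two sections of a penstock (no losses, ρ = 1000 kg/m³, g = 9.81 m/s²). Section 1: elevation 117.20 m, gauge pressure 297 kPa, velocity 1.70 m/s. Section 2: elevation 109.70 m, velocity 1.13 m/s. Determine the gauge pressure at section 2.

Pressure head at 1: ψ₁ = P₁/(ρg) = 297×1000 / (1000 × 9.81) = 30.28 m.
Velocity heads: v₁²/2g = 1.70²/19.62 = 0.147 m; v₂²/2g = 1.13²/19.62 = 0.065 m.
Total head H = z₁ + ψ₁ + v₁²/2g = 117.20 + 30.28 + 0.147 = 147.63 m.
ψ₂ = H − z₂ − v₂²/2g = 147.63 − 109.70 − 0.065 = 37.86 m.
P₂ = ρgψ₂ = 1000 × 9.81 × 37.86 ≈ 371 kPa.

P₂ ≈ 371 kPa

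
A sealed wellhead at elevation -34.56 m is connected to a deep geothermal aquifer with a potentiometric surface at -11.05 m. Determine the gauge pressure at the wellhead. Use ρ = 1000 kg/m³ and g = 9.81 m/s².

Head above the cap: Δh = -11.05 − (-34.56) = 23.51 m.
P = ρgΔh = 1000 × 9.81 × 23.51 = 230633 Pa ≈ 231 kPa.

P ≈ 231 kPa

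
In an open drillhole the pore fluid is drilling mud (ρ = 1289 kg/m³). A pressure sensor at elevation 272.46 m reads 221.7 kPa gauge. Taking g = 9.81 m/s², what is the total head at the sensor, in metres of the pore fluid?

ψ = P/(ρg) = 221.7×1000 / (1289 × 9.81) = 17.53 m.
h = z + ψ = 272.46 + 17.53 = 289.99 m.

h ≈ 289.99 m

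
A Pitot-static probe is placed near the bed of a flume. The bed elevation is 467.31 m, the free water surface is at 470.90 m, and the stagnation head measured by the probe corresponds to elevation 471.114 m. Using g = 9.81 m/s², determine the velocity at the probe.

v ≈ 2.05 m/s

Near the bed, under hydrostatic conditions, the piezometric head (z + ψ) equals the free-surface elevation, 470.90 m.
Velocity head = total − piezometric = 471.114 − 470.90 = 0.214 m.
v = √(2g·h_v) = √(2 × 9.81 × 0.214) = 2.05 m/s.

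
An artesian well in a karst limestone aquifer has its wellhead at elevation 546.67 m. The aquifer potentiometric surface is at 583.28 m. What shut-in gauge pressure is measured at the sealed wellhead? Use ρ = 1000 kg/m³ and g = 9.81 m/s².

Head above the cap: Δh = 583.28 − 546.67 = 36.61 m.
P = ρgΔh = 1000 × 9.81 × 36.61 = 359144 Pa ≈ 359 kPa.

P ≈ 359 kPa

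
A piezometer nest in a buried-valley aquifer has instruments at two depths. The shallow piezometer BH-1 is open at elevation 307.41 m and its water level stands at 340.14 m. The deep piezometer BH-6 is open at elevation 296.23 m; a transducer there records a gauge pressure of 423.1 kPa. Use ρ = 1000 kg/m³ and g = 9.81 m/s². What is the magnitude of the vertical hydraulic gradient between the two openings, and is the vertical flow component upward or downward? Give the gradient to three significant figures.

Total head at BH-1: h = 340.14 m (water level in the standpipe).
Pressure head at BH-6: ψ = P/(ρg) = 423.1×1000 / (1000 × 9.81) = 43.13 m.
Total head at BH-6: h = z + ψ = 296.23 + 43.13 = 339.36 m.
Δh = h(BH-1) − h(BH-6) = 340.14 − 339.36 = 0.78 m.
Vertical separation Δz = 307.41 − 296.23 = 11.18 m.
|i_v| = |Δh| / Δz = 0.78 / 11.18 = 0.0698.
Head is higher in the shallow piezometer, so vertical flow is downward (recharge condition).

|i_v| ≈ 0.0698; vertical flow is downward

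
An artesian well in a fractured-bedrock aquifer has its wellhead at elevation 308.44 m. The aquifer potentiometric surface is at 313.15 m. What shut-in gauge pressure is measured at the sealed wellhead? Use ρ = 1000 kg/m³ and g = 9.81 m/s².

Head above the cap: Δh = 313.15 − 308.44 = 4.71 m.
P = ρgΔh = 1000 × 9.81 × 4.71 = 46205 Pa ≈ 46.2 kPa.

P ≈ 46.2 kPa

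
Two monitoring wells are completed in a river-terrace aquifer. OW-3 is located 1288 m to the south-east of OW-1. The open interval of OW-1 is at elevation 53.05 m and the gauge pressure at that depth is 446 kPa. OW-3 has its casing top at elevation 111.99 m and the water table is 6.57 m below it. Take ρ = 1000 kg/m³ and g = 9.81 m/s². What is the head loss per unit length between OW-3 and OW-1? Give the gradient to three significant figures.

i ≈ 0.00536 m/m

Pressure head at OW-1: ψ = P/(ρg) = 446×1000 / (1000 × 9.81) = 45.46 m.
Total head at OW-1: h = z + ψ = 53.05 + 45.46 = 98.51 m.
Total head at OW-3: h = 111.99 − 6.57 = 105.42 m.
Head difference: h(OW-1) − h(OW-3) = 98.51 − 105.42 = -6.91 m.
Hydraulic gradient: i = |Δh| / L = 6.91 / 1288 = 0.00536.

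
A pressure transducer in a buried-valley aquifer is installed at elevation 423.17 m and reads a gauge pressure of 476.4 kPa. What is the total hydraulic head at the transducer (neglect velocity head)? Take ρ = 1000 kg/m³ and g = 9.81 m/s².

ψ = P/(ρg) = 476.4×1000 / (1000 × 9.81) = 48.56 m.
h = z + ψ = 423.17 + 48.56 = 471.73 m.

h ≈ 471.73 m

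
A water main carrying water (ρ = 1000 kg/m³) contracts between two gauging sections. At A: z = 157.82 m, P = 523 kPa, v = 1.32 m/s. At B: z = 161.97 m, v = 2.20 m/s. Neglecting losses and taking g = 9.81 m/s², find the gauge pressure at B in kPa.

Pressure head at A: ψ₁ = P₁/(ρg) = 523×1000 / (1000 × 9.81) = 53.31 m.
Velocity heads: v₁²/2g = 1.32²/19.62 = 0.089 m; v₂²/2g = 2.20²/19.62 = 0.247 m.
Total head H = z₁ + ψ₁ + v₁²/2g = 157.82 + 53.31 + 0.089 = 211.22 m.
ψ₂ = H − z₂ − v₂²/2g = 211.22 − 161.97 − 0.247 = 49.00 m.
P₂ = ρgψ₂ = 1000 × 9.81 × 49.00 ≈ 481 kPa.

P₂ ≈ 481 kPa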